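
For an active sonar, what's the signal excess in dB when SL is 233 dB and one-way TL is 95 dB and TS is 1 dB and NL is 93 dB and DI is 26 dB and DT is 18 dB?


SE = SL - 2*TL + TS - NL + DI - DT = 233 - 2*95 + (1) - 93 + 26 - 18 = -41

-41 dB


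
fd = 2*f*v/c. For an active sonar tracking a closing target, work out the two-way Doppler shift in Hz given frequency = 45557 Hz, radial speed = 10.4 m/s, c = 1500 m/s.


631.72 Hz


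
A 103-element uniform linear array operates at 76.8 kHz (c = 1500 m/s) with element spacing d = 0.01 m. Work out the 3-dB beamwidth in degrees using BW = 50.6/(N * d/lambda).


Step 1: lambda = 1500/76800 = 0.01953 m
Step 2: d/lambda = 0.01/0.01953 = 0.512
Step 3: BW = 50.6/(N * d/lambda) = 50.6/(103 * 0.512) = 0.96

0.96 deg


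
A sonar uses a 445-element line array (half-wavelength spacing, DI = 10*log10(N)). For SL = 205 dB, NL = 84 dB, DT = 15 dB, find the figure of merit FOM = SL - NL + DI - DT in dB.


Step 1: DI = 10*log10(445) = 26.48 dB
Step 2: FOM = SL - NL + DI - DT = 205 - 84 + 26.48 - 15 = 132.48

132.48 dB


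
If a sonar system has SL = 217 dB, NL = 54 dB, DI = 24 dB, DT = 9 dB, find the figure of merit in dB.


178 dB


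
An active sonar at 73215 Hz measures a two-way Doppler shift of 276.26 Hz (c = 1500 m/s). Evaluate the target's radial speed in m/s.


From fd = 2*f*v/c, v = c*fd/(2*f) = 1500 * 276.26 / (2*73215) = 2.83

2.83 m/s


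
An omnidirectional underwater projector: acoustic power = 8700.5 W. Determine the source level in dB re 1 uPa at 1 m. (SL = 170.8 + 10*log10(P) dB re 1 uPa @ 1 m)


SL = 170.8 + 10*log10(8700.5) = 170.8 + 39.4 = 210.2

210.2 dB


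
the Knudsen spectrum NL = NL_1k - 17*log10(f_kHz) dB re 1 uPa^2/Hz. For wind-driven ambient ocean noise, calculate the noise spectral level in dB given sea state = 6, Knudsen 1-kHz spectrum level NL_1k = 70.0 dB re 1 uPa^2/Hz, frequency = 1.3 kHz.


NL = NL_1k - 17*log10(f_kHz) = 70.0 - 17*log10(1.3) = 70.0 - (1.94) = 68.06

68.06 dB


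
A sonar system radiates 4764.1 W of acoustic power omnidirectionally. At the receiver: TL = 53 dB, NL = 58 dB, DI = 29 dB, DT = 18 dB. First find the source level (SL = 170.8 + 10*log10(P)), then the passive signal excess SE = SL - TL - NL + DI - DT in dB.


Step 1: SL = 170.8 + 10*log10(4764.1) = 207.58 dB
Step 2: SE = SL - TL - NL + DI - DT = 207.58 - 53 - 58 + 29 - 18 = 107.58

107.58 dB


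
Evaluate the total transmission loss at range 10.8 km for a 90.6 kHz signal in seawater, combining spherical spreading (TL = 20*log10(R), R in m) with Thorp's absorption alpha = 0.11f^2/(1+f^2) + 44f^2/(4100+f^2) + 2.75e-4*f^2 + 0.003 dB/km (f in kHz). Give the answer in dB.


423.18 dB


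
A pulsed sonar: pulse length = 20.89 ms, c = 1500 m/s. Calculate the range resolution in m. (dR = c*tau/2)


dR = c*tau/2 = 1500 * 20.89e-3 / 2 = 15.6675

15.6675 m


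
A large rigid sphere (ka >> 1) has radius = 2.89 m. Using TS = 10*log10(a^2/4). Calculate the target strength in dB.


TS = 10*log10(2.89^2 / 4) = 10*log10(2.088025) = 3.2

3.2 dB


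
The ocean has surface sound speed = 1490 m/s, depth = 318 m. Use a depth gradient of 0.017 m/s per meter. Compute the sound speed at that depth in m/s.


c = 1490 + 0.017 * 318 = 1495.406

1495.406 m/s


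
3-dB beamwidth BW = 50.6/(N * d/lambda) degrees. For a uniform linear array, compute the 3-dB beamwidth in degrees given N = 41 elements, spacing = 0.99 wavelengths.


BW = 50.6 / (41 * 0.99) = 50.6 / 40.59 = 1.25

1.25 deg


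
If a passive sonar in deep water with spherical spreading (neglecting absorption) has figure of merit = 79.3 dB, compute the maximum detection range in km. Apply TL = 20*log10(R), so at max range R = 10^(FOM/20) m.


At max range FOM = TL, so 20*log10(R) = 79.3
R = 10^(79.3/20) = 9225.71 m = 9.23 km

9.23 km


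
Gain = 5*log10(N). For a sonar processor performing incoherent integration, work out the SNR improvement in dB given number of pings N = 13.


5.57 dB


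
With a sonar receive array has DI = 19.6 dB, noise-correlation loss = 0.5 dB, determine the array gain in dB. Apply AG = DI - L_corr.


19.1 dB


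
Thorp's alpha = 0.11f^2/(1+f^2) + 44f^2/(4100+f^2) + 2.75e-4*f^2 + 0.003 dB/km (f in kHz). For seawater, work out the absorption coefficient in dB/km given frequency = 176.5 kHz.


f^2 = 31152.25
alpha = 0.11*31152.25/(1+31152.25) + 44*31152.25/(4100+31152.25) + 2.75e-4*31152.25 + 0.003 = 47.562

47.562 dB/km


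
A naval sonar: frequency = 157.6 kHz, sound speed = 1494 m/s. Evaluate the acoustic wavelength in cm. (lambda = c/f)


lambda = c/f = 1494 / 157600 = 0.0095 m = 0.95 cm

0.95 cm


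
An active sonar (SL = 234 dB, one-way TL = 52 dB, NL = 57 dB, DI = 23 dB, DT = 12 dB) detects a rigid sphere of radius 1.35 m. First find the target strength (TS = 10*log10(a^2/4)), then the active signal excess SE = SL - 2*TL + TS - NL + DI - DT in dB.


Step 1: TS = 10*log10(1.35^2/4) = -3.41 dB
Step 2: SE = SL - 2*TL + TS - NL + DI - DT = 234 - 2*52 + (-3.41) - 57 + 23 - 12 = 80.59

80.59 dB


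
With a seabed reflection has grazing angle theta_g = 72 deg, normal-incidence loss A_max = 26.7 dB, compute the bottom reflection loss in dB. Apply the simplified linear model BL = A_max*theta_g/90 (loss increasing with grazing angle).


BL = A_max * theta_g / 90 = 26.7 * 72 / 90 = 21.36

21.36 dB


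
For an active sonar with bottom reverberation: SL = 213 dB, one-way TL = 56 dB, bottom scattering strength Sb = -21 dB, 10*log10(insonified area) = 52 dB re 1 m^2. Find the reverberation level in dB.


RL = SL - 2*TL + Sb + 10*log10(A) = 213 - 2*56 + (-21) + 52 = 132

132 dB


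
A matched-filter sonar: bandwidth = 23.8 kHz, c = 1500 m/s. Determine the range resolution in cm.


3.15 cm


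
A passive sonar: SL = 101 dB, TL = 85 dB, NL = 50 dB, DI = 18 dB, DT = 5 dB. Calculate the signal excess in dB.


SE = SL - TL - NL + DI - DT = 101 - 85 - 50 + 18 - 5 = -21

-21 dB


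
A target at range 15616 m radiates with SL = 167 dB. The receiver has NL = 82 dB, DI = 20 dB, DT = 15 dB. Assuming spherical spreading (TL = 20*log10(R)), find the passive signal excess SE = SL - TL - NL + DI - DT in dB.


6.13 dB


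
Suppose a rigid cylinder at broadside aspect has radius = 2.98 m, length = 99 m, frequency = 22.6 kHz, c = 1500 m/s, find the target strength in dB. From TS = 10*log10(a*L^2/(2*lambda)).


lambda = 1500/22600 = 0.06637 m
TS = 10*log10(2.98*99^2/(2*0.06637)) = 53.42

53.42 dB


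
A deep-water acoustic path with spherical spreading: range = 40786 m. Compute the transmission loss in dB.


TL = 20*log10(40786) = 92.21

92.21 dB


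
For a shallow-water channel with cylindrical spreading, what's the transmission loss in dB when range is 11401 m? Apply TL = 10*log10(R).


TL = 10*log10(11401) = 40.57

40.57 dB


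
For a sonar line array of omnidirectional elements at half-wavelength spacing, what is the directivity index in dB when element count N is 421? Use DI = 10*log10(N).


DI = 10*log10(421) = 26.24

26.24 dB


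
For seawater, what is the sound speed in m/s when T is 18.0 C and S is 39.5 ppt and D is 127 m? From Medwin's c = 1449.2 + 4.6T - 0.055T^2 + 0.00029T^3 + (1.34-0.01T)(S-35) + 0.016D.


1523.12 m/s


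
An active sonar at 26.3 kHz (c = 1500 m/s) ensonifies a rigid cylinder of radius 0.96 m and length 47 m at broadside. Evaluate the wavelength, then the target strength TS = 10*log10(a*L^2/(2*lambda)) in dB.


Step 1: lambda = c/f = 1500/26300 = 0.05703 m
Step 2: TS = 10*log10(a*L^2/(2*lambda)) = 10*log10(0.96*47^2/(2*0.05703)) = 42.69

42.69 dB


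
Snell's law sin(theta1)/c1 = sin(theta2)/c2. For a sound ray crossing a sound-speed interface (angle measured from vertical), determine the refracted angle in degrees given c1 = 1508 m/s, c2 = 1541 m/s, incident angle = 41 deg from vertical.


sin(theta2) = (c2/c1)*sin(theta1) = (1541/1508)*sin(41 deg) = 0.67042
theta2 = arcsin(0.67042) = 42.1

42.1 deg


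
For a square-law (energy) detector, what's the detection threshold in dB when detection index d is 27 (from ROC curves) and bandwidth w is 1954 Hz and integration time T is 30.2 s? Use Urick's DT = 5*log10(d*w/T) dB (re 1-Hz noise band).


DT = 5*log10(d*w/T) = 5*log10(27 * 1954 / 30.2) = 5*log10(1746.95) = 16.21

16.21 dB


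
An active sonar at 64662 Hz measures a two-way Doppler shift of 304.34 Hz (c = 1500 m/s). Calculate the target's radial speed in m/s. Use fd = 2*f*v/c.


3.53 m/s


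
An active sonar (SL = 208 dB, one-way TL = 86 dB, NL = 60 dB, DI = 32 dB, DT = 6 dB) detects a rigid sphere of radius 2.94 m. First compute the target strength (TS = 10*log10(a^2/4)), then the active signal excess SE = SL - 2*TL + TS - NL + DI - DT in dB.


Step 1: TS = 10*log10(2.94^2/4) = 3.35 dB
Step 2: SE = SL - 2*TL + TS - NL + DI - DT = 208 - 2*86 + (3.35) - 60 + 32 - 6 = 5.35

5.35 dB


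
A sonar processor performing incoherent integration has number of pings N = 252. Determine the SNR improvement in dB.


12.01 dB


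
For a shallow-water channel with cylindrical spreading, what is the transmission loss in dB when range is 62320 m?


47.95 dB


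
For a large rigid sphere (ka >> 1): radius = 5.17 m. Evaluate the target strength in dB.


TS = 10*log10(5.17^2 / 4) = 10*log10(6.682225) = 8.25

8.25 dB


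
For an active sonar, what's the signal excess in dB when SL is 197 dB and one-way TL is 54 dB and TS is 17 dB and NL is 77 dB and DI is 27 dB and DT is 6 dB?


SE = SL - 2*TL + TS - NL + DI - DT = 197 - 2*54 + (17) - 77 + 27 - 6 = 50

50 dB


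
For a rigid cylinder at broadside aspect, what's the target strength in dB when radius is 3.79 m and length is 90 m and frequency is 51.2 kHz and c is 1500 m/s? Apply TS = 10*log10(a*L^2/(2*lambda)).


57.19 dB


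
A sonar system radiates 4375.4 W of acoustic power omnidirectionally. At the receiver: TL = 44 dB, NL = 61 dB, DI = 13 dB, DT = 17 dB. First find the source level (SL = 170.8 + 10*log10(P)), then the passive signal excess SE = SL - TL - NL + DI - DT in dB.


Step 1: SL = 170.8 + 10*log10(4375.4) = 207.21 dB
Step 2: SE = SL - TL - NL + DI - DT = 207.21 - 44 - 61 + 13 - 17 = 98.21

98.21 dB


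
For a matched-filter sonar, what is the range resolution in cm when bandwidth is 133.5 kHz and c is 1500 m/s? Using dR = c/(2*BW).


0.56 cm


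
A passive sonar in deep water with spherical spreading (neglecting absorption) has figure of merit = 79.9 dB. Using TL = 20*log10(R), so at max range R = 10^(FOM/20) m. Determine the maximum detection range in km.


At max range FOM = TL, so 20*log10(R) = 79.9
R = 10^(79.9/20) = 9885.53 m = 9.89 km

9.89 km


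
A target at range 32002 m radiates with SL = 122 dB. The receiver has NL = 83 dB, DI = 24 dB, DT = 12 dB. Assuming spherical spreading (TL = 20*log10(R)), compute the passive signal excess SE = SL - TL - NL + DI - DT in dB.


-39.1 dB


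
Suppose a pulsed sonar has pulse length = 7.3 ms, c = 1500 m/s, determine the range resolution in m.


5.475 m


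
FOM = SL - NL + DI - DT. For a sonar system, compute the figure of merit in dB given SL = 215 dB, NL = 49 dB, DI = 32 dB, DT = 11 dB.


FOM = SL - NL + DI - DT = 215 - 49 + 32 - 11 = 187

187 dB


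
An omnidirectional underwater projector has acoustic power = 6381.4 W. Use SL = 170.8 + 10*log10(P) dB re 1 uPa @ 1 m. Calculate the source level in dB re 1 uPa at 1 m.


SL = 170.8 + 10*log10(6381.4) = 170.8 + 38.05 = 208.85

208.85 dB


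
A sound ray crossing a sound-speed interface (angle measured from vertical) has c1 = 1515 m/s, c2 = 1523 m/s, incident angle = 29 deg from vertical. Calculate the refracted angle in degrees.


sin(theta2) = (c2/c1)*sin(theta1) = (1523/1515)*sin(29 deg) = 0.48737
theta2 = arcsin(0.48737) = 29.17

29.17 deg


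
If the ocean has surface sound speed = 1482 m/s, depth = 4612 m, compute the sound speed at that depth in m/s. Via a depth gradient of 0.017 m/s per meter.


1560.404 m/s


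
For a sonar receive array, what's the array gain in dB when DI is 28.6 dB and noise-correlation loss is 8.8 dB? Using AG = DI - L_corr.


AG = DI - L_corr = 28.6 - 8.8 = 19.8

19.8 dB


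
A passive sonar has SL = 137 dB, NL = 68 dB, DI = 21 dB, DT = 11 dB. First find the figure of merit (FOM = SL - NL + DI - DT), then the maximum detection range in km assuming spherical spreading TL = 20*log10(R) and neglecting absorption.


Step 1: FOM = SL - NL + DI - DT = 137 - 68 + 21 - 11 = 79 dB
Step 2: at max range FOM = TL = 20*log10(R), so R = 10^(79/20) = 8912.51 m = 8.91 km

8.91 km


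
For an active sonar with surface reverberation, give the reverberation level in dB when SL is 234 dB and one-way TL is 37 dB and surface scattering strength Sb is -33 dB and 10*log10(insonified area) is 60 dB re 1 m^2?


RL = SL - 2*TL + Sb + 10*log10(A) = 234 - 2*37 + (-33) + 60 = 187

187 dB


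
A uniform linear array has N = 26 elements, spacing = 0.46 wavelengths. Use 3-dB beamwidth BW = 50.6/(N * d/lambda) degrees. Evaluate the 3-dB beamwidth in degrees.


4.23 deg


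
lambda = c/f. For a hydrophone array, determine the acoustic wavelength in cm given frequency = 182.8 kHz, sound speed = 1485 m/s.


lambda = c/f = 1485 / 182800 = 0.0081 m = 0.81 cm

0.81 cm


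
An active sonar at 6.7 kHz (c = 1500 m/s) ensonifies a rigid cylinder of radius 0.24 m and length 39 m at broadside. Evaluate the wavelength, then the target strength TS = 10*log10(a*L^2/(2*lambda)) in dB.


Step 1: lambda = c/f = 1500/6700 = 0.22388 m
Step 2: TS = 10*log10(a*L^2/(2*lambda)) = 10*log10(0.24*39^2/(2*0.22388)) = 29.11

29.11 dB


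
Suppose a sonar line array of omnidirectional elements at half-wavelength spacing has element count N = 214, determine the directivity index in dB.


DI = 10*log10(214) = 23.3

23.3 dB


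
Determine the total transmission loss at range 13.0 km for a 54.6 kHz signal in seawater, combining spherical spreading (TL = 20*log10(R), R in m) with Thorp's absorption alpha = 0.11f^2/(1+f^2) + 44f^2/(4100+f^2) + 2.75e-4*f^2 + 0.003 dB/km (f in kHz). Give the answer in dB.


Step 1 (Thorp): alpha = 0.11*2981.16/(1+2981.16) + 44*2981.16/(4100+2981.16) + 2.75e-4*2981.16 + 0.003 = 19.4567 dB/km
Step 2: TL_spread = 20*log10(13000) = 82.28 dB
Step 3: TL_abs = alpha*R = 19.4567 * 13.0 = 252.94 dB
Step 4: TL_total = 82.28 + 252.94 = 335.22

335.22 dB


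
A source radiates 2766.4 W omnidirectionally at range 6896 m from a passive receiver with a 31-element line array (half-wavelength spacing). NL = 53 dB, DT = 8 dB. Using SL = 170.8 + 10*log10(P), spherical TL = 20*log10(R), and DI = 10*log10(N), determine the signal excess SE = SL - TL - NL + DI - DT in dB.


Step 1: SL = 170.8 + 10*log10(2766.4) = 205.22 dB
Step 2: TL = 20*log10(6896) = 76.77 dB
Step 3: DI = 10*log10(31) = 14.91 dB
Step 4: SE = SL - TL - NL + DI - DT = 205.22 - 76.77 - 53 + 14.91 - 8 = 82.36

82.36 dB


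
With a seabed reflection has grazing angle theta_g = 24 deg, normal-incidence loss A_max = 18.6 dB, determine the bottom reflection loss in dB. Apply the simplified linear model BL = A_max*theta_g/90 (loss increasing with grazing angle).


4.96 dB


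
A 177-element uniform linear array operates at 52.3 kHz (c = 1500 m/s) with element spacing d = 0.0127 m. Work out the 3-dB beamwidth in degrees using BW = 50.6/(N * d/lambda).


Step 1: lambda = 1500/52300 = 0.02868 m
Step 2: d/lambda = 0.0127/0.02868 = 0.4428
Step 3: BW = 50.6/(N * d/lambda) = 50.6/(177 * 0.4428) = 0.65

0.65 deg


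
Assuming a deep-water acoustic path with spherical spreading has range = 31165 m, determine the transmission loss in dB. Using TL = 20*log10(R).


TL = 20*log10(31165) = 89.87

89.87 dB


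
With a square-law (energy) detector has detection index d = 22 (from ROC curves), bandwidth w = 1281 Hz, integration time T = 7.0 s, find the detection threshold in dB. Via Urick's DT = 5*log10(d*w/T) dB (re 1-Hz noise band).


18.02 dB


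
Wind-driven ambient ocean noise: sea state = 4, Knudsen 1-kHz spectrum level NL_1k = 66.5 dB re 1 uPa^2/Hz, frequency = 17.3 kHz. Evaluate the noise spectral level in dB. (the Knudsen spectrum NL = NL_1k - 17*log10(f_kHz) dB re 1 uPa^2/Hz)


45.45 dB


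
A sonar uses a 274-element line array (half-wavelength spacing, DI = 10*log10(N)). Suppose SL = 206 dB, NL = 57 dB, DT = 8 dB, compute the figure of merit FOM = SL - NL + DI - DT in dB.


Step 1: DI = 10*log10(274) = 24.38 dB
Step 2: FOM = SL - NL + DI - DT = 206 - 57 + 24.38 - 8 = 165.38

165.38 dB


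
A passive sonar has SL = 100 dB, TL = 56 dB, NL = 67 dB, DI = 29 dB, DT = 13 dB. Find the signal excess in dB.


-7 dB


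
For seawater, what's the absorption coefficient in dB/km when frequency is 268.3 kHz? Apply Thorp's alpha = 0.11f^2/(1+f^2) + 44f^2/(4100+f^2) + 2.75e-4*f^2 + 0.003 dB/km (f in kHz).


f^2 = 71984.89
alpha = 0.11*71984.89/(1+71984.89) + 44*71984.89/(4100+71984.89) + 2.75e-4*71984.89 + 0.003 = 61.538

61.538 dB/km


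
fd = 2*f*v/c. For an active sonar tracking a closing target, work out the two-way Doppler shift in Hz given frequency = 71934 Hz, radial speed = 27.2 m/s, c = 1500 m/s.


fd = 2*f*v/c = 2 * 71934 * 27.2 / 1500 = 2608.81

2608.81 Hz


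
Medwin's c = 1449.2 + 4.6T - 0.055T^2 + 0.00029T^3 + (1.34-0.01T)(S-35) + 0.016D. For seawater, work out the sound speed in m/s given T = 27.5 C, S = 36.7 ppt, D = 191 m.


1545.0 m/s


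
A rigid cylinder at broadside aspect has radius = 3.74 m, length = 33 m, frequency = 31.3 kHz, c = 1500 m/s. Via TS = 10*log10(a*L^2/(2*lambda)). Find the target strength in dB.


lambda = 1500/31300 = 0.04792 m
TS = 10*log10(3.74*33^2/(2*0.04792)) = 46.28

46.28 dB


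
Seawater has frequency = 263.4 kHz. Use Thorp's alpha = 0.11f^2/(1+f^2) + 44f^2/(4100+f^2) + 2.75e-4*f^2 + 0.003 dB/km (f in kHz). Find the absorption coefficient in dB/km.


f^2 = 69379.56
alpha = 0.11*69379.56/(1+69379.56) + 44*69379.56/(4100+69379.56) + 2.75e-4*69379.56 + 0.003 = 60.737

60.737 dB/km


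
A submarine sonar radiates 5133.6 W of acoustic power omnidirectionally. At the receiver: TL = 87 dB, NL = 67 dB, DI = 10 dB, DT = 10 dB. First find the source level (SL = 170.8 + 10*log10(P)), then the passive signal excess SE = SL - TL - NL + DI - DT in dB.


Step 1: SL = 170.8 + 10*log10(5133.6) = 207.9 dB
Step 2: SE = SL - TL - NL + DI - DT = 207.9 - 87 - 67 + 10 - 10 = 53.9

53.9 dB


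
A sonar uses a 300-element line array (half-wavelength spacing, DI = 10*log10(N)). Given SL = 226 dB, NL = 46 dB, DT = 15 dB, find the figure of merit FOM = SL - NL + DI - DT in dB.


189.77 dB


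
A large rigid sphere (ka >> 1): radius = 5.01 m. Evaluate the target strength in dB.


7.98 dB


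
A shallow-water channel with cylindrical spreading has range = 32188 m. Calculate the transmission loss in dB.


TL = 10*log10(32188) = 45.08

45.08 dB


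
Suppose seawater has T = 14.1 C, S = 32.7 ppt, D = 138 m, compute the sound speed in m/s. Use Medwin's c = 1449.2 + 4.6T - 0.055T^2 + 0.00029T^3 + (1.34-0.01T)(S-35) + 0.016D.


1503.39 m/s


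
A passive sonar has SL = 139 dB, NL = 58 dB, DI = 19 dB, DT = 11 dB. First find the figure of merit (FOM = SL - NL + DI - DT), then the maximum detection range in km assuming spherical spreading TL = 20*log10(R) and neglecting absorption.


Step 1: FOM = SL - NL + DI - DT = 139 - 58 + 19 - 11 = 89 dB
Step 2: at max range FOM = TL = 20*log10(R), so R = 10^(89/20) = 28183.83 m = 28.18 km

28.18 km


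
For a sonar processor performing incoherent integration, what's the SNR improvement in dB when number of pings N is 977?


Gain = 5*log10(977) = 14.95

14.95 dB


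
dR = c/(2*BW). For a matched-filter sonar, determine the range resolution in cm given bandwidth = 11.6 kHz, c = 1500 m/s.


6.47 cm


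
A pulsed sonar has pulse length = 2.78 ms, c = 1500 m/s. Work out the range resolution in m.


2.085 m


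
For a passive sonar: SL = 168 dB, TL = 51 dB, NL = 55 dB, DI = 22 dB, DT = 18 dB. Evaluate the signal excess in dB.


SE = SL - TL - NL + DI - DT = 168 - 51 - 55 + 22 - 18 = 66

66 dB


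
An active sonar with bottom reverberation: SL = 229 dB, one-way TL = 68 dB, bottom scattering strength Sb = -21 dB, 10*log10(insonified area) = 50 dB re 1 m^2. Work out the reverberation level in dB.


RL = SL - 2*TL + Sb + 10*log10(A) = 229 - 2*68 + (-21) + 50 = 122

122 dB


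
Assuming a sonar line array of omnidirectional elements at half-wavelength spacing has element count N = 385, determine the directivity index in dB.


25.85 dB


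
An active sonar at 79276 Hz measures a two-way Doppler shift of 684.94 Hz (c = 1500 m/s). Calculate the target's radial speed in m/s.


6.48 m/s


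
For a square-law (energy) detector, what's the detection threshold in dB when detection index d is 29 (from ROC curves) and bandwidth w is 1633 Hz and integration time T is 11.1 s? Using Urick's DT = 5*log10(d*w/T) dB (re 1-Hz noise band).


18.15 dB


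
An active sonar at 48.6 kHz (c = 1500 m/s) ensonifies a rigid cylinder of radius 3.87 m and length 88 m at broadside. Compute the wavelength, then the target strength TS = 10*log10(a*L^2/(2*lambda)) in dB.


Step 1: lambda = c/f = 1500/48600 = 0.03086 m
Step 2: TS = 10*log10(a*L^2/(2*lambda)) = 10*log10(3.87*88^2/(2*0.03086)) = 56.86

56.86 dB


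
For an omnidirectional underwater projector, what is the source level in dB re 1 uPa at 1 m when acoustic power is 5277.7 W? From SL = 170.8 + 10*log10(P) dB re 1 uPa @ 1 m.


SL = 170.8 + 10*log10(5277.7) = 170.8 + 37.22 = 208.02

208.02 dB


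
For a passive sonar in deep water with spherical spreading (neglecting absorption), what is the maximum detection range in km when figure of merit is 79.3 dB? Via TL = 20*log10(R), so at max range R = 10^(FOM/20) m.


At max range FOM = TL, so 20*log10(R) = 79.3
R = 10^(79.3/20) = 9225.71 m = 9.23 km

9.23 km


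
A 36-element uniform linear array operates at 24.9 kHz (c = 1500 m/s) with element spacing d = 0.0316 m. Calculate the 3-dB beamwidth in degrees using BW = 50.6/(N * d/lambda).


Step 1: lambda = 1500/24900 = 0.06024 m
Step 2: d/lambda = 0.0316/0.06024 = 0.5246
Step 3: BW = 50.6/(N * d/lambda) = 50.6/(36 * 0.5246) = 2.68

2.68 deg


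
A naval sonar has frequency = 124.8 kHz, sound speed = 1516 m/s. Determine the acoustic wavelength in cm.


lambda = c/f = 1516 / 124800 = 0.0121 m = 1.21 cm

1.21 cm


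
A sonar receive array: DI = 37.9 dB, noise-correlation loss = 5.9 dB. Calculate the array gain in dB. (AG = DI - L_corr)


32.0 dB


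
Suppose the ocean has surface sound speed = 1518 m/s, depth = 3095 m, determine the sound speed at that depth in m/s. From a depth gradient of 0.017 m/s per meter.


c = 1518 + 0.017 * 3095 = 1570.615

1570.615 m/s


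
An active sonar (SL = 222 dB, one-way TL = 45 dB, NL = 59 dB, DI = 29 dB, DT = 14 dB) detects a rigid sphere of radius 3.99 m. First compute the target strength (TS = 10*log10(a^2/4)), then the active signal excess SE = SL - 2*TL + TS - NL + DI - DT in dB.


Step 1: TS = 10*log10(3.99^2/4) = 6.0 dB
Step 2: SE = SL - 2*TL + TS - NL + DI - DT = 222 - 2*45 + (6.0) - 59 + 29 - 14 = 94.0

94.0 dB


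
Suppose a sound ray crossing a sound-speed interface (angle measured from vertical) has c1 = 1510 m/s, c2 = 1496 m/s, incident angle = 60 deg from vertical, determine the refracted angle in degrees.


sin(theta2) = (c2/c1)*sin(theta1) = (1496/1510)*sin(60 deg) = 0.858
theta2 = arcsin(0.858) = 59.09

59.09 deg


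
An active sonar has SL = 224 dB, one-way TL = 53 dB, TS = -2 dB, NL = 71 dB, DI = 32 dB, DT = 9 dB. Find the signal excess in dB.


SE = SL - 2*TL + TS - NL + DI - DT = 224 - 2*53 + (-2) - 71 + 32 - 9 = 68

68 dB


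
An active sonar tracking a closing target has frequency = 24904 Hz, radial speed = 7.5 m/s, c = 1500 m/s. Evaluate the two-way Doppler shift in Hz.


249.04 Hz


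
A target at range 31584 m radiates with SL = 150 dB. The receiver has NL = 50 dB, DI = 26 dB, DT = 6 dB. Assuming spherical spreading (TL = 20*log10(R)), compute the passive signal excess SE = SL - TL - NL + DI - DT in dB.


30.01 dB


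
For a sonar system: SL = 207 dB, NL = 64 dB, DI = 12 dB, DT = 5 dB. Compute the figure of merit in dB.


FOM = SL - NL + DI - DT = 207 - 64 + 12 - 5 = 150

150 dB


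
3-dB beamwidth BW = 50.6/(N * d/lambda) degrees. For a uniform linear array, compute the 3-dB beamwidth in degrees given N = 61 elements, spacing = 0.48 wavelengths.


BW = 50.6 / (61 * 0.48) = 50.6 / 29.28 = 1.73

1.73 deg


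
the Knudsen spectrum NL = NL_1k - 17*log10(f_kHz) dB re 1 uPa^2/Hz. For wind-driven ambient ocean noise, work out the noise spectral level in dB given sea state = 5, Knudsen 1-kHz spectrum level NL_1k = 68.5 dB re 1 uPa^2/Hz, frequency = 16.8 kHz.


47.67 dB


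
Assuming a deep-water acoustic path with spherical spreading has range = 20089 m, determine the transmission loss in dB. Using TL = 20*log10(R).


TL = 20*log10(20089) = 86.06

86.06 dB


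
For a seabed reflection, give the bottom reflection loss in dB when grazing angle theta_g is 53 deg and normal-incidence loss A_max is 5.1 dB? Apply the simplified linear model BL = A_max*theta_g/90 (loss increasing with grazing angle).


BL = A_max * theta_g / 90 = 5.1 * 53 / 90 = 3.0

3.0 dB


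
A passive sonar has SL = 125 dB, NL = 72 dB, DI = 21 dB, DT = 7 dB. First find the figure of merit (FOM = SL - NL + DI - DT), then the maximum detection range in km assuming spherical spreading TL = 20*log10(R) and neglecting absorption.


Step 1: FOM = SL - NL + DI - DT = 125 - 72 + 21 - 7 = 67 dB
Step 2: at max range FOM = TL = 20*log10(R), so R = 10^(67/20) = 2238.72 m = 2.24 km

2.24 km


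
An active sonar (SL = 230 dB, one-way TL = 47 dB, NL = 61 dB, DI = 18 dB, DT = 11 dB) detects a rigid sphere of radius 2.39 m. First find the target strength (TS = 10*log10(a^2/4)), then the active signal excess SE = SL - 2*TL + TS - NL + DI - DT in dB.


Step 1: TS = 10*log10(2.39^2/4) = 1.55 dB
Step 2: SE = SL - 2*TL + TS - NL + DI - DT = 230 - 2*47 + (1.55) - 61 + 18 - 11 = 83.55

83.55 dB


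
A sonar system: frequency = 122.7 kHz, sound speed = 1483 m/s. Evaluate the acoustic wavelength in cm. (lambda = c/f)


lambda = c/f = 1483 / 122700 = 0.0121 m = 1.21 cm

1.21 cm


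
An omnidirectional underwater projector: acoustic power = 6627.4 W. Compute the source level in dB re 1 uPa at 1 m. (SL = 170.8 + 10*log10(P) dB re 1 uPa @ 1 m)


SL = 170.8 + 10*log10(6627.4) = 170.8 + 38.21 = 209.01

209.01 dB


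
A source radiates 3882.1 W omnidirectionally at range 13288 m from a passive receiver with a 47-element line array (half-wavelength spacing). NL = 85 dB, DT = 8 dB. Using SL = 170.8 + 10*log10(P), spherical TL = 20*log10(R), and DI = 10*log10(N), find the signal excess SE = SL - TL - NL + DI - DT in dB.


47.94 dB


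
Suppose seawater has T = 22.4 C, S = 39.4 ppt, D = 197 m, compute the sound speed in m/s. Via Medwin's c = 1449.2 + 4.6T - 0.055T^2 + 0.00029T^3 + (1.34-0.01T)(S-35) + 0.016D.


c = 1449.2 + 4.6*22.4 - 0.055*22.4^2 + 0.00029*22.4^3 + (1.34 - 0.01*22.4)*(39.4 - 35) + 0.016*197 = 1535.97

1535.97 m/s


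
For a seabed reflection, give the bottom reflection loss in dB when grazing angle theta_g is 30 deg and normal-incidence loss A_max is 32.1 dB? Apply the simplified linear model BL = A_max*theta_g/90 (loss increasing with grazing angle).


BL = A_max * theta_g / 90 = 32.1 * 30 / 90 = 10.7

10.7 dB


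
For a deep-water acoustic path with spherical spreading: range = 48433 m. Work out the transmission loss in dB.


TL = 20*log10(48433) = 93.7

93.7 dB


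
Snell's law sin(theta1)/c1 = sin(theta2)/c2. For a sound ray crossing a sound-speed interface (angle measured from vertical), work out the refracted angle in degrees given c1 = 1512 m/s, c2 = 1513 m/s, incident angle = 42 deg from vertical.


sin(theta2) = (c2/c1)*sin(theta1) = (1513/1512)*sin(42 deg) = 0.66957
theta2 = arcsin(0.66957) = 42.03

42.03 deg


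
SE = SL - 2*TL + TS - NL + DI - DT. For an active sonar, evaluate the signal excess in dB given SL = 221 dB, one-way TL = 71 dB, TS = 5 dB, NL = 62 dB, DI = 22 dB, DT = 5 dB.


SE = SL - 2*TL + TS - NL + DI - DT = 221 - 2*71 + (5) - 62 + 22 - 5 = 39

39 dB


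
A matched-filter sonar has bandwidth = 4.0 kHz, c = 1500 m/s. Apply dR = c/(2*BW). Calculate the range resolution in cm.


dR = c/(2*BW) = 1500 / (2 * 4.0e3) = 0.1875 m = 18.75 cm

18.75 cm


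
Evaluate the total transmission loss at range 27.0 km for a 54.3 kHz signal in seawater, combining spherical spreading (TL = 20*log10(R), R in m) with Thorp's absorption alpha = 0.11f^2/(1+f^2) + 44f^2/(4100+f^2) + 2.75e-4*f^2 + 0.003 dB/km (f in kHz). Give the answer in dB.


Step 1 (Thorp): alpha = 0.11*2948.49/(1+2948.49) + 44*2948.49/(4100+2948.49) + 2.75e-4*2948.49 + 0.003 = 19.3297 dB/km
Step 2: TL_spread = 20*log10(27000) = 88.63 dB
Step 3: TL_abs = alpha*R = 19.3297 * 27.0 = 521.9 dB
Step 4: TL_total = 88.63 + 521.9 = 610.53

610.53 dB


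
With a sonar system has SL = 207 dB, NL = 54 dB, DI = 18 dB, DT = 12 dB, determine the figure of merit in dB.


FOM = SL - NL + DI - DT = 207 - 54 + 18 - 12 = 159

159 dB


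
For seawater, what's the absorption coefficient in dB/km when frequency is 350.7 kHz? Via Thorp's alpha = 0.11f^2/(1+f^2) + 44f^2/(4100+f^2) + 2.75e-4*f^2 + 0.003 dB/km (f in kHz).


f^2 = 122990.49
alpha = 0.11*122990.49/(1+122990.49) + 44*122990.49/(4100+122990.49) + 2.75e-4*122990.49 + 0.003 = 76.516

76.516 dB/km


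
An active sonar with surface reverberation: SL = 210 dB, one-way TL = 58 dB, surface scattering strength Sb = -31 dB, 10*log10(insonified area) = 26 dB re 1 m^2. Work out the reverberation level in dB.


RL = SL - 2*TL + Sb + 10*log10(A) = 210 - 2*58 + (-31) + 26 = 89

89 dB


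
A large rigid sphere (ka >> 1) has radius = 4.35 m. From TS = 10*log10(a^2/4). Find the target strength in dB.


6.75 dB


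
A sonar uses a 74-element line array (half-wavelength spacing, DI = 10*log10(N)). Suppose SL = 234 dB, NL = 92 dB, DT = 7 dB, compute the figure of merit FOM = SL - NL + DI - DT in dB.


Step 1: DI = 10*log10(74) = 18.69 dB
Step 2: FOM = SL - NL + DI - DT = 234 - 92 + 18.69 - 7 = 153.69

153.69 dB


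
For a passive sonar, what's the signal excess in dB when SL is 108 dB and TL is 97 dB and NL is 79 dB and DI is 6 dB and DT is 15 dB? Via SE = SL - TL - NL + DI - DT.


SE = SL - TL - NL + DI - DT = 108 - 97 - 79 + 6 - 15 = -77

-77 dB


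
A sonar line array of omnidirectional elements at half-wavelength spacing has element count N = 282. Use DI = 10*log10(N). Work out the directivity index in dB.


24.5 dB


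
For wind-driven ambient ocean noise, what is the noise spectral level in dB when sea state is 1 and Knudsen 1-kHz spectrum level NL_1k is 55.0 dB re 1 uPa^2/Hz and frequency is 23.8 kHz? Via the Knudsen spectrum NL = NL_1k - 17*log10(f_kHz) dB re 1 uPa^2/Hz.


NL = NL_1k - 17*log10(f_kHz) = 55.0 - 17*log10(23.8) = 55.0 - (23.4) = 31.6

31.6 dB


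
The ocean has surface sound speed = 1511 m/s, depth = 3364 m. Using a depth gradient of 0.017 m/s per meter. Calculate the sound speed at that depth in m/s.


c = 1511 + 0.017 * 3364 = 1568.188

1568.188 m/s


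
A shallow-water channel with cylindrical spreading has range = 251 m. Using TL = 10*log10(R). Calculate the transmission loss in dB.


24.0 dB


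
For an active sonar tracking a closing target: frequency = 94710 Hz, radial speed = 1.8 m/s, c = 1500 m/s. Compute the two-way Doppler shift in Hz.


fd = 2*f*v/c = 2 * 94710 * 1.8 / 1500 = 227.3

227.3 Hz


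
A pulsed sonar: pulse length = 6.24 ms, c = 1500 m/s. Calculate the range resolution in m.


dR = c*tau/2 = 1500 * 6.24e-3 / 2 = 4.68

4.68 m


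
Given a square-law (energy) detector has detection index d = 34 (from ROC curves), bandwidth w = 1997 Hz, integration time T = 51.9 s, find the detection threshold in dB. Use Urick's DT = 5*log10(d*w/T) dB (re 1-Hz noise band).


15.58 dB


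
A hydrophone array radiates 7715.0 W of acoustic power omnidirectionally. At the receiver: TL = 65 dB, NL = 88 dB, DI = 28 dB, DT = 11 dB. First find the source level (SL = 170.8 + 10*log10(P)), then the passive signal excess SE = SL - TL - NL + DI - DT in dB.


Step 1: SL = 170.8 + 10*log10(7715.0) = 209.67 dB
Step 2: SE = SL - TL - NL + DI - DT = 209.67 - 65 - 88 + 28 - 11 = 73.67

73.67 dB


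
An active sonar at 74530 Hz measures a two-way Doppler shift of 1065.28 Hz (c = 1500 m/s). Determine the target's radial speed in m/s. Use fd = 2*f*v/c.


From fd = 2*f*v/c, v = c*fd/(2*f) = 1500 * 1065.28 / (2*74530) = 10.72

10.72 m/s


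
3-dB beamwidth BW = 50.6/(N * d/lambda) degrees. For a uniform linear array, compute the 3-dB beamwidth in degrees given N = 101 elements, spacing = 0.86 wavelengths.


BW = 50.6 / (101 * 0.86) = 50.6 / 86.86 = 0.58

0.58 deg


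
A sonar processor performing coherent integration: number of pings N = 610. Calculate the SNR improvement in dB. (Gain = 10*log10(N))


27.85 dB


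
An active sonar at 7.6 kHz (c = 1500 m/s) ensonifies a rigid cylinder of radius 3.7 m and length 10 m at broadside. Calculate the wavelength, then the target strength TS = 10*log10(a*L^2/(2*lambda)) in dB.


Step 1: lambda = c/f = 1500/7600 = 0.19737 m
Step 2: TS = 10*log10(a*L^2/(2*lambda)) = 10*log10(3.7*10^2/(2*0.19737)) = 29.72

29.72 dB


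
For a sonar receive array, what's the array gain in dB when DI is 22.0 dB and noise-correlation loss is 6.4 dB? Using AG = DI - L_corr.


AG = DI - L_corr = 22.0 - 6.4 = 15.6

15.6 dB


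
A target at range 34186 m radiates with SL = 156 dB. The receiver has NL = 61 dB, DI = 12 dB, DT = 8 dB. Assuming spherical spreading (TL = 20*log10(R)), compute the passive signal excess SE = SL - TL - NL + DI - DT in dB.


Step 1: TL = 20*log10(34186) = 90.68 dB
Step 2: SE = 156 - 90.68 - 61 + 12 - 8 = 8.32

8.32 dB


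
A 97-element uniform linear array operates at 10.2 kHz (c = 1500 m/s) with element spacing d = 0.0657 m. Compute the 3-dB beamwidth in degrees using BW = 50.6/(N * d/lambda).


Step 1: lambda = 1500/10200 = 0.14706 m
Step 2: d/lambda = 0.0657/0.14706 = 0.4468
Step 3: BW = 50.6/(N * d/lambda) = 50.6/(97 * 0.4468) = 1.17

1.17 deg


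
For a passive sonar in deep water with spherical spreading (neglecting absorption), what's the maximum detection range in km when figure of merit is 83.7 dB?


15.31 km


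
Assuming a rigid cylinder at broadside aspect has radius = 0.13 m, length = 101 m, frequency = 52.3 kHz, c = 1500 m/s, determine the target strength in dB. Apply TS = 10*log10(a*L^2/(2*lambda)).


43.64 dB


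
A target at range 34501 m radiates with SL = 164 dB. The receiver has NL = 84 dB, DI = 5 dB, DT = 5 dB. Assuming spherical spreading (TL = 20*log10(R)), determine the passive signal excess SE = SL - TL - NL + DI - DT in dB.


Step 1: TL = 20*log10(34501) = 90.76 dB
Step 2: SE = 164 - 90.76 - 84 + 5 - 5 = -10.76

-10.76 dB


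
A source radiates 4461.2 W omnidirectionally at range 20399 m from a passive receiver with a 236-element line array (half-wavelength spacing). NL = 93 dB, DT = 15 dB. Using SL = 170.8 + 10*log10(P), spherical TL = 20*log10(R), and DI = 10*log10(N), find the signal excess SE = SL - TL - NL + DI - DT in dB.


36.83 dB


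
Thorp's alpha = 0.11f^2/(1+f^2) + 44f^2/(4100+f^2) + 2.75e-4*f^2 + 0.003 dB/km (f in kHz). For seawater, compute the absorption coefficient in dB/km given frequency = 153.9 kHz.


44.134 dB/km


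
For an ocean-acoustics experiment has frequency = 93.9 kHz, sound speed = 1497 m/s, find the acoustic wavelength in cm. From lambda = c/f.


lambda = c/f = 1497 / 93900 = 0.0159 m = 1.59 cm

1.59 cm


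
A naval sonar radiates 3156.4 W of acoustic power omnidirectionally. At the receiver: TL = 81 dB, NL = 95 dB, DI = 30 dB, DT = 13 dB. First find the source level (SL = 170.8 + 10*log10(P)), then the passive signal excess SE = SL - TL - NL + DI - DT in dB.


Step 1: SL = 170.8 + 10*log10(3156.4) = 205.79 dB
Step 2: SE = SL - TL - NL + DI - DT = 205.79 - 81 - 95 + 30 - 13 = 46.79

46.79 dB


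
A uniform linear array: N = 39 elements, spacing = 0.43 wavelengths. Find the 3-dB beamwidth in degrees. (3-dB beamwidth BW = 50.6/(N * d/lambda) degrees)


3.02 deg


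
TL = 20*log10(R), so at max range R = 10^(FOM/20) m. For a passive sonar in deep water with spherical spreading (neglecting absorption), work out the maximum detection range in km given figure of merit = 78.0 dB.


At max range FOM = TL, so 20*log10(R) = 78.0
R = 10^(78.0/20) = 7943.28 m = 7.94 km

7.94 km


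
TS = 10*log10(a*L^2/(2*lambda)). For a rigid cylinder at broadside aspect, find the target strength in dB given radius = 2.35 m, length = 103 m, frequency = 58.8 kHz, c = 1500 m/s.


lambda = 1500/58800 = 0.02551 m
TS = 10*log10(2.35*103^2/(2*0.02551)) = 56.89

56.89 dB


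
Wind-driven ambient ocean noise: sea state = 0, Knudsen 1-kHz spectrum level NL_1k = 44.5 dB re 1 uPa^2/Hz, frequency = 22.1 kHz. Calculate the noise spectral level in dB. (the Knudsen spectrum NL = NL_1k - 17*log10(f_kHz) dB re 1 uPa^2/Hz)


NL = NL_1k - 17*log10(f_kHz) = 44.5 - 17*log10(22.1) = 44.5 - (22.85) = 21.65

21.65 dB


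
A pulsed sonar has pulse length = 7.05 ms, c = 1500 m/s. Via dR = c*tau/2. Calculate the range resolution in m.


5.2875 m


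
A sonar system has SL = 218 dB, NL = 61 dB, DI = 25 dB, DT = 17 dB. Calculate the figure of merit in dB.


FOM = SL - NL + DI - DT = 218 - 61 + 25 - 17 = 165

165 dB


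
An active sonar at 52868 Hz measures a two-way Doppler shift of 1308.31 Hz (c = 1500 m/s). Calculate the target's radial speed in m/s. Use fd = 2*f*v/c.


From fd = 2*f*v/c, v = c*fd/(2*f) = 1500 * 1308.31 / (2*52868) = 18.56

18.56 m/s


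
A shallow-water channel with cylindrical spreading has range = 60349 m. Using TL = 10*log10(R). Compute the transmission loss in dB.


TL = 10*log10(60349) = 47.81

47.81 dB


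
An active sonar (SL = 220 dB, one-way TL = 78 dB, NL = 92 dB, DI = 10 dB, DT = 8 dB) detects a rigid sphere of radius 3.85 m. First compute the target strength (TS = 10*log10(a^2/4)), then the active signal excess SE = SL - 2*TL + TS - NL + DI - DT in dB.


Step 1: TS = 10*log10(3.85^2/4) = 5.69 dB
Step 2: SE = SL - 2*TL + TS - NL + DI - DT = 220 - 2*78 + (5.69) - 92 + 10 - 8 = -20.31

-20.31 dB


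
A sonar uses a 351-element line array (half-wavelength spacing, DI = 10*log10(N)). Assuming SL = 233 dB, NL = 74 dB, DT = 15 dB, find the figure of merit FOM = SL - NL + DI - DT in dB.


Step 1: DI = 10*log10(351) = 25.45 dB
Step 2: FOM = SL - NL + DI - DT = 233 - 74 + 25.45 - 15 = 169.45

169.45 dB


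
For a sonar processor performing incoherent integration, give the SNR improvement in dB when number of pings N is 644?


Gain = 5*log10(644) = 14.04

14.04 dB


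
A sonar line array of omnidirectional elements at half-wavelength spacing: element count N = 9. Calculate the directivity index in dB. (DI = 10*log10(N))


DI = 10*log10(9) = 9.54

9.54 dB


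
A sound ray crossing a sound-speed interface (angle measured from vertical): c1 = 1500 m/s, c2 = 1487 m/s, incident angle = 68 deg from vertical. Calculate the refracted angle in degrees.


66.8 deg


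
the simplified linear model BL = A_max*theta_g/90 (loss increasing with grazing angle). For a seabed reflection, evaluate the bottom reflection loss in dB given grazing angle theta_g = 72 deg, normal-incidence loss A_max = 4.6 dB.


BL = A_max * theta_g / 90 = 4.6 * 72 / 90 = 3.68

3.68 dB


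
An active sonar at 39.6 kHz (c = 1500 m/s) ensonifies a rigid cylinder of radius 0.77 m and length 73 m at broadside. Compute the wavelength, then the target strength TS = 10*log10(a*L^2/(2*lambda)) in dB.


Step 1: lambda = c/f = 1500/39600 = 0.03788 m
Step 2: TS = 10*log10(a*L^2/(2*lambda)) = 10*log10(0.77*73^2/(2*0.03788)) = 47.34

47.34 dB
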